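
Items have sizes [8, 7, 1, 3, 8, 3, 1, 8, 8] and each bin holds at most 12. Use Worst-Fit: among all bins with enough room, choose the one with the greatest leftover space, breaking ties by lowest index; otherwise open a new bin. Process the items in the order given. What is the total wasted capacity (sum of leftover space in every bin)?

bin 1: place 8, 4 left
bin 2: place 7, 5 left
bin 2: place 1, 4 left
bin 1: place 3, 1 left
bin 3: place 8, 4 left
bin 2: place 3, 1 left
bin 3: place 1, 3 left
bin 4: place 8, 4 left
bin 5: place 8, 4 left
5 bins × 12 = 60; used 47; unused 13.

13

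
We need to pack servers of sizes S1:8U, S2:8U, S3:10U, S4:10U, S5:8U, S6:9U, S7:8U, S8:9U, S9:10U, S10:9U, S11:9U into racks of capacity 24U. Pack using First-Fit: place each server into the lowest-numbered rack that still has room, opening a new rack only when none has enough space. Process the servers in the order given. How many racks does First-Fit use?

5

Put S1 (8U) in rack 1; 16U remain.
Put S2 (8U) in rack 1; 8U remain.
Put S3 (10U) in rack 2; 14U remain.
Put S4 (10U) in rack 2; 4U remain.
Put S5 (8U) in rack 1; 0U remain.
Put S6 (9U) in rack 3; 15U remain.
Put S7 (8U) in rack 3; 7U remain.
Put S8 (9U) in rack 4; 15U remain.
Put S9 (10U) in rack 4; 5U remain.
Put S10 (9U) in rack 5; 15U remain.
Put S11 (9U) in rack 5; 6U remain.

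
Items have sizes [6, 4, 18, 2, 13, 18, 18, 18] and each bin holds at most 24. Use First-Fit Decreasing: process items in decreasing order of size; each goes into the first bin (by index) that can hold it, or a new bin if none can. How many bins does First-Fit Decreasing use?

Sorted descending: 18, 18, 18, 18, 13, 6, 4, 2.
18 → bin 1 (remaining 6)
18 → bin 2 (remaining 6)
18 → bin 3 (remaining 6)
18 → bin 4 (remaining 6)
13 → bin 5 (remaining 11)
6 → bin 1 (remaining 0)
4 → bin 2 (remaining 2)
2 → bin 2 (remaining 0)
Final bins: [18,6] [18,4,2] [18] [18] [13].

5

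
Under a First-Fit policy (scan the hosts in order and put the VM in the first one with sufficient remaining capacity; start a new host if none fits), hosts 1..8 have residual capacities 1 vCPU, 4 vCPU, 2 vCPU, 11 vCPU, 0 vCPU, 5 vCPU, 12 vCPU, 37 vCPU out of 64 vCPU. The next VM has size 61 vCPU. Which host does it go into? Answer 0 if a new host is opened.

No host has ≥ 61 vCPU free, so a new host is opened.

0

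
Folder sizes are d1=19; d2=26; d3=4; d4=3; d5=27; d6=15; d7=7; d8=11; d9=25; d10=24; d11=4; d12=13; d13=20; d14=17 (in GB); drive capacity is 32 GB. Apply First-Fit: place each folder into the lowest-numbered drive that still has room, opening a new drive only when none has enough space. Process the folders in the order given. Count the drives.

d1 (19 GB) → drive 1 (remaining 13 GB)
d2 (26 GB) → drive 2 (remaining 6 GB)
d3 (4 GB) → drive 1 (remaining 9 GB)
d4 (3 GB) → drive 1 (remaining 6 GB)
d5 (27 GB) → drive 3 (remaining 5 GB)
d6 (15 GB) → drive 4 (remaining 17 GB)
d7 (7 GB) → drive 4 (remaining 10 GB)
d8 (11 GB) → drive 5 (remaining 21 GB)
d9 (25 GB) → drive 6 (remaining 7 GB)
d10 (24 GB) → drive 7 (remaining 8 GB)
d11 (4 GB) → drive 1 (remaining 2 GB)
d12 (13 GB) → drive 5 (remaining 8 GB)
d13 (20 GB) → drive 8 (remaining 12 GB)
d14 (17 GB) → drive 9 (remaining 15 GB)

9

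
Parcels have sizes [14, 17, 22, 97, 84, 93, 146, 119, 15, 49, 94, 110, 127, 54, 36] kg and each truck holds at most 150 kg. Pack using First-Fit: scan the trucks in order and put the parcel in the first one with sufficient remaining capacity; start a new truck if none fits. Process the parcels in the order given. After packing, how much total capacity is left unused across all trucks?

123

truck 1: place 14 kg, 136 kg left
truck 1: place 17 kg, 119 kg left
truck 1: place 22 kg, 97 kg left
truck 1: place 97 kg, 0 kg left
truck 2: place 84 kg, 66 kg left
truck 3: place 93 kg, 57 kg left
truck 4: place 146 kg, 4 kg left
truck 5: place 119 kg, 31 kg left
truck 2: place 15 kg, 51 kg left
truck 2: place 49 kg, 2 kg left
truck 6: place 94 kg, 56 kg left
truck 7: place 110 kg, 40 kg left
truck 8: place 127 kg, 23 kg left
truck 3: place 54 kg, 3 kg left
truck 6: place 36 kg, 20 kg left
8 trucks × 150 kg = 1200 kg; used 1077 kg; unused 123 kg.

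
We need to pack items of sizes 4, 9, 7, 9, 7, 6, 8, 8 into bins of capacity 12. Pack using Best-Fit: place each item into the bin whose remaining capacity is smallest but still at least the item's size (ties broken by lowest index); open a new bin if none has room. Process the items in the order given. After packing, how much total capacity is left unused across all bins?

Put 4 in bin 1; 8 remain.
Put 9 in bin 2; 3 remain.
Put 7 in bin 1; 1 remain.
Put 9 in bin 3; 3 remain.
Put 7 in bin 4; 5 remain.
Put 6 in bin 5; 6 remain.
Put 8 in bin 6; 4 remain.
Put 8 in bin 7; 4 remain.
7 bins × 12 = 84; used 58; unused 26.

26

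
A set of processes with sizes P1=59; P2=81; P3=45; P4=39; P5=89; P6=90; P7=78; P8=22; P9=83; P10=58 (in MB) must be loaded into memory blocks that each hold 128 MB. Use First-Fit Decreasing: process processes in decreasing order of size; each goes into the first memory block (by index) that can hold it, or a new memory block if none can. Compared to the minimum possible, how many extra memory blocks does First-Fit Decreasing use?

0

First-Fit Decreasing: [90,22] [89,39] [83,45] [81] [78] [59,58] → 6 memory blocks.
Total size 644 MB; any packing needs at least ⌈644/128⌉ = 6 memory blocks.
So 6 is already optimal.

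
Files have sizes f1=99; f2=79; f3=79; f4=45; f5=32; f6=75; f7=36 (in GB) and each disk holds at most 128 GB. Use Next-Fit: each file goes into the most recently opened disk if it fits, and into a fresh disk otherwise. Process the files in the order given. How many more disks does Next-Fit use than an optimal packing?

Next-Fit: [99] [79] [79,45] [32,75] [36] → 5 disks.
Total size 445 GB; any packing needs at least ⌈445/128⌉ = 4 disks.
An optimal packing achieves that bound: [99] [79,45] [79,36] [75,32] → 4 disks.
Excess: 5 − 4 = 1.

1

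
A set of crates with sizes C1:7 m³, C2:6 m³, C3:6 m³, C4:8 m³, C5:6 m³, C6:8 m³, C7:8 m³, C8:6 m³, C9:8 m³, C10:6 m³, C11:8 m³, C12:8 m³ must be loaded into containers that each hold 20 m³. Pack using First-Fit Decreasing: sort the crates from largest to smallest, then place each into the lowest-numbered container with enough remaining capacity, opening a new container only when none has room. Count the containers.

5

Sorted descending: 8, 8, 8, 8, 8, 8, 7, 6, 6, 6, 6, 6.
container 1: place 8 m³, 12 m³ left
container 1: place 8 m³, 4 m³ left
container 2: place 8 m³, 12 m³ left
container 2: place 8 m³, 4 m³ left
container 3: place 8 m³, 12 m³ left
container 3: place 8 m³, 4 m³ left
container 4: place 7 m³, 13 m³ left
container 4: place 6 m³, 7 m³ left
container 4: place 6 m³, 1 m³ left
container 5: place 6 m³, 14 m³ left
container 5: place 6 m³, 8 m³ left
container 5: place 6 m³, 2 m³ left
Final containers: [8,8] [8,8] [8,8] [7,6,6] [6,6,6].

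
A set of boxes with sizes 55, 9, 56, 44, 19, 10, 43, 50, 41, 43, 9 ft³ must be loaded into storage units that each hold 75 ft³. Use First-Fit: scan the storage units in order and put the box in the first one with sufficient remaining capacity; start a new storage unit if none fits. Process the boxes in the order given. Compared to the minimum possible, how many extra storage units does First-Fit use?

0

First-Fit: [55,9,10] [56,19] [44,9] [43] [50] [41] [43] → 7 storage units.
7 boxes exceed 37.5 ft³ (half the capacity), and no two of those can share a storage unit, so at least 7 storage units are needed.
So 7 is already optimal.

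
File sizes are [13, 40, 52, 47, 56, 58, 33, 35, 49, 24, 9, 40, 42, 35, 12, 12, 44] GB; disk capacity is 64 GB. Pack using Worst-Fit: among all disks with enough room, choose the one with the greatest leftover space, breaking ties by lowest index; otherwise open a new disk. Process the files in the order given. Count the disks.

disk 1: place 13 GB, 51 GB left
disk 1: place 40 GB, 11 GB left
disk 2: place 52 GB, 12 GB left
disk 3: place 47 GB, 17 GB left
disk 4: place 56 GB, 8 GB left
disk 5: place 58 GB, 6 GB left
disk 6: place 33 GB, 31 GB left
disk 7: place 35 GB, 29 GB left
disk 8: place 49 GB, 15 GB left
disk 6: place 24 GB, 7 GB left
disk 7: place 9 GB, 20 GB left
disk 9: place 40 GB, 24 GB left
disk 10: place 42 GB, 22 GB left
disk 11: place 35 GB, 29 GB left
disk 11: place 12 GB, 17 GB left
disk 9: place 12 GB, 12 GB left
disk 12: place 44 GB, 20 GB left

12 disks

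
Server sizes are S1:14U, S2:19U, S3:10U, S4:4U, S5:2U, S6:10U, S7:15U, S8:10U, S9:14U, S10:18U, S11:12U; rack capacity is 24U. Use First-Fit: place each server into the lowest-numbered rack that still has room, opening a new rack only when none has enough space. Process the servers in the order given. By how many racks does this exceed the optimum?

First-Fit: [14,10] [19,4] [2,10,10] [15] [14] [18] [12] → 7 racks.
Total size 128U; any packing needs at least ⌈128/24⌉ = 6 racks.
An optimal packing achieves that bound: [19,4] [18,2] [15] [14,10] [14,10] [12,10] → 6 racks.
Excess: 7 − 6 = 1.

1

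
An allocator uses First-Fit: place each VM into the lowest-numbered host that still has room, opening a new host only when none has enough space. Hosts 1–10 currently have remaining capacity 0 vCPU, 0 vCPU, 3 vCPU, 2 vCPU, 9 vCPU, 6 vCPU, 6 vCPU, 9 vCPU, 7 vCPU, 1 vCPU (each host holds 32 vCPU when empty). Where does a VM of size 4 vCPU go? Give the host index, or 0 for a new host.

5

Hosts with room: host 5 (9 vCPU), host 6 (6 vCPU), host 7 (6 vCPU), host 8 (9 vCPU), host 9 (7 vCPU).
The first with room is host 5.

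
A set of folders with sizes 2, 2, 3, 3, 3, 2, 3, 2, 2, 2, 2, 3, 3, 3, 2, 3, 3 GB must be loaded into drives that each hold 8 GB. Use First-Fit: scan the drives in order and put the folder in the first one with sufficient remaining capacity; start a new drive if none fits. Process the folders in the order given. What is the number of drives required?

6 drives

2 GB → drive 1 (remaining 6 GB)
2 GB → drive 1 (remaining 4 GB)
3 GB → drive 1 (remaining 1 GB)
3 GB → drive 2 (remaining 5 GB)
3 GB → drive 2 (remaining 2 GB)
2 GB → drive 2 (remaining 0 GB)
3 GB → drive 3 (remaining 5 GB)
2 GB → drive 3 (remaining 3 GB)
2 GB → drive 3 (remaining 1 GB)
2 GB → drive 4 (remaining 6 GB)
2 GB → drive 4 (remaining 4 GB)
3 GB → drive 4 (remaining 1 GB)
3 GB → drive 5 (remaining 5 GB)
3 GB → drive 5 (remaining 2 GB)
2 GB → drive 5 (remaining 0 GB)
3 GB → drive 6 (remaining 5 GB)
3 GB → drive 6 (remaining 2 GB)
Final drives: [2,2,3] [3,3,2] [3,2,2] [2,2,3] [3,3,2] [3,3].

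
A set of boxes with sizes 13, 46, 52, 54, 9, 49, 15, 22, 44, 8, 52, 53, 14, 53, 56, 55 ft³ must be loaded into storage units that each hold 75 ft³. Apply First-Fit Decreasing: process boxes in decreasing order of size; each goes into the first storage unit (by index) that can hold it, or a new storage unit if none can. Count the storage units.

10

Sorted descending: 56, 55, 54, 53, 53, 52, 52, 49, 46, 44, 22, 15, 14, 13, 9, 8.
storage unit 1: place 56 ft³, 19 ft³ left
storage unit 2: place 55 ft³, 20 ft³ left
storage unit 3: place 54 ft³, 21 ft³ left
storage unit 4: place 53 ft³, 22 ft³ left
storage unit 5: place 53 ft³, 22 ft³ left
storage unit 6: place 52 ft³, 23 ft³ left
storage unit 7: place 52 ft³, 23 ft³ left
storage unit 8: place 49 ft³, 26 ft³ left
storage unit 9: place 46 ft³, 29 ft³ left
storage unit 10: place 44 ft³, 31 ft³ left
storage unit 4: place 22 ft³, 0 ft³ left
storage unit 1: place 15 ft³, 4 ft³ left
storage unit 2: place 14 ft³, 6 ft³ left
storage unit 3: place 13 ft³, 8 ft³ left
storage unit 5: place 9 ft³, 13 ft³ left
storage unit 3: place 8 ft³, 0 ft³ left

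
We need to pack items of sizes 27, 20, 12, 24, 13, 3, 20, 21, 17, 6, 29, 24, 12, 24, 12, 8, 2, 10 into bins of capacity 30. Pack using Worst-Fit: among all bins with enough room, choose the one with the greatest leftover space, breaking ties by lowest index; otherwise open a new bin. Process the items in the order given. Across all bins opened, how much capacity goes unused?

76

Put 27 in bin 1; 3 remain.
Put 20 in bin 2; 10 remain.
Put 12 in bin 3; 18 remain.
Put 24 in bin 4; 6 remain.
Put 13 in bin 3; 5 remain.
Put 3 in bin 2; 7 remain.
Put 20 in bin 5; 10 remain.
Put 21 in bin 6; 9 remain.
Put 17 in bin 7; 13 remain.
Put 6 in bin 7; 7 remain.
Put 29 in bin 8; 1 remain.
Put 24 in bin 9; 6 remain.
Put 12 in bin 10; 18 remain.
Put 24 in bin 11; 6 remain.
Put 12 in bin 10; 6 remain.
Put 8 in bin 5; 2 remain.
Put 2 in bin 6; 7 remain.
Put 10 in bin 12; 20 remain.
12 bins × 30 = 360; used 284; unused 76.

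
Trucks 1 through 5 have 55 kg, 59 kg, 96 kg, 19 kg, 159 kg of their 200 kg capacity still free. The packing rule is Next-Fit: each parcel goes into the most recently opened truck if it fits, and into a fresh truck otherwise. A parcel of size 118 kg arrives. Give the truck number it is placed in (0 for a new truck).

Next-Fit only looks at truck 5, which has 159 kg free.
118 kg fits there.

5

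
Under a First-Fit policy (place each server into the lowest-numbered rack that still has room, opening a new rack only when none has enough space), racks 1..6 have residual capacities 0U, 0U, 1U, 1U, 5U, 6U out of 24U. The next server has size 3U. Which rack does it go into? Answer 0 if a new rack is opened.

Racks with room: rack 5 (5U), rack 6 (6U).
The first with room is rack 5.

5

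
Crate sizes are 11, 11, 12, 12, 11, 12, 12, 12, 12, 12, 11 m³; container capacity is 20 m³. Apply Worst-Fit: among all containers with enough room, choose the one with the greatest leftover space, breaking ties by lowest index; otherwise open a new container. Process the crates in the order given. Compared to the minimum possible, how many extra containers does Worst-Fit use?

0

Worst-Fit: [11] [11] [12] [12] [11] [12] [12] [12] [12] [12] [11] → 11 containers.
11 crates exceed 10 m³ (half the capacity), and no two of those can share a container, so at least 11 containers are needed.
So 11 is already optimal.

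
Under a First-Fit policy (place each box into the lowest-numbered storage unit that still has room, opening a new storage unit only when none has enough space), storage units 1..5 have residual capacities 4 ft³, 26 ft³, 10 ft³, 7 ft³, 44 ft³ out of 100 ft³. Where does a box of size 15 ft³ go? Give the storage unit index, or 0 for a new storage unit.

2

Storage units with room: storage unit 2 (26 ft³), storage unit 5 (44 ft³).
The first with room is storage unit 2.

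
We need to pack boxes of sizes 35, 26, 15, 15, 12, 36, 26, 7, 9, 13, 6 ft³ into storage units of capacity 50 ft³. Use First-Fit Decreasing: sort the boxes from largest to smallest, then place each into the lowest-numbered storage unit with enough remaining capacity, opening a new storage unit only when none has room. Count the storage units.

5 storage units

Sorted descending: 36, 35, 26, 26, 15, 15, 13, 12, 9, 7, 6.
storage unit 1: place 36 ft³, 14 ft³ left
storage unit 2: place 35 ft³, 15 ft³ left
storage unit 3: place 26 ft³, 24 ft³ left
storage unit 4: place 26 ft³, 24 ft³ left
storage unit 2: place 15 ft³, 0 ft³ left
storage unit 3: place 15 ft³, 9 ft³ left
storage unit 1: place 13 ft³, 1 ft³ left
storage unit 4: place 12 ft³, 12 ft³ left
storage unit 3: place 9 ft³, 0 ft³ left
storage unit 4: place 7 ft³, 5 ft³ left
storage unit 5: place 6 ft³, 44 ft³ left
Final storage units: [36,13] [35,15] [26,15,9] [26,12,7] [6].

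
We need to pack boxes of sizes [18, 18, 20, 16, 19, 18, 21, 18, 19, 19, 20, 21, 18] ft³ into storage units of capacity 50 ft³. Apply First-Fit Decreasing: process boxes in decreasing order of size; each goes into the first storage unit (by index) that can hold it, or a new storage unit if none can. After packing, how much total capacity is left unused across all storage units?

Sorted descending: 21, 21, 20, 20, 19, 19, 19, 18, 18, 18, 18, 18, 16.
Put 21 ft³ in storage unit 1; 29 ft³ remain.
Put 21 ft³ in storage unit 1; 8 ft³ remain.
Put 20 ft³ in storage unit 2; 30 ft³ remain.
Put 20 ft³ in storage unit 2; 10 ft³ remain.
Put 19 ft³ in storage unit 3; 31 ft³ remain.
Put 19 ft³ in storage unit 3; 12 ft³ remain.
Put 19 ft³ in storage unit 4; 31 ft³ remain.
Put 18 ft³ in storage unit 4; 13 ft³ remain.
Put 18 ft³ in storage unit 5; 32 ft³ remain.
Put 18 ft³ in storage unit 5; 14 ft³ remain.
Put 18 ft³ in storage unit 6; 32 ft³ remain.
Put 18 ft³ in storage unit 6; 14 ft³ remain.
Put 16 ft³ in storage unit 7; 34 ft³ remain.
7 storage units × 50 ft³ = 350 ft³; used 245 ft³; unused 105 ft³.

105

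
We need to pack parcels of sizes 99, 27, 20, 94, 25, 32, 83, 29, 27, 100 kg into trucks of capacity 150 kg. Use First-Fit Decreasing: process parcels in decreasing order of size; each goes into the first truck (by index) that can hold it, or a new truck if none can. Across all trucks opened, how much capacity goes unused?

Sorted descending: 100, 99, 94, 83, 32, 29, 27, 27, 25, 20.
100 kg → truck 1 (remaining 50 kg)
99 kg → truck 2 (remaining 51 kg)
94 kg → truck 3 (remaining 56 kg)
83 kg → truck 4 (remaining 67 kg)
32 kg → truck 1 (remaining 18 kg)
29 kg → truck 2 (remaining 22 kg)
27 kg → truck 3 (remaining 29 kg)
27 kg → truck 3 (remaining 2 kg)
25 kg → truck 4 (remaining 42 kg)
20 kg → truck 2 (remaining 2 kg)
4 trucks × 150 kg = 600 kg; used 536 kg; unused 64 kg.

64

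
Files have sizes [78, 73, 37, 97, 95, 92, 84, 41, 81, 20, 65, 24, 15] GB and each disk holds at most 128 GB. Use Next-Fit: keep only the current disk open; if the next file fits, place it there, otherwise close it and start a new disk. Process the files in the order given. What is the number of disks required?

78 GB → disk 1 (remaining 50 GB)
73 GB → disk 2 (remaining 55 GB)
37 GB → disk 2 (remaining 18 GB)
97 GB → disk 3 (remaining 31 GB)
95 GB → disk 4 (remaining 33 GB)
92 GB → disk 5 (remaining 36 GB)
84 GB → disk 6 (remaining 44 GB)
41 GB → disk 6 (remaining 3 GB)
81 GB → disk 7 (remaining 47 GB)
20 GB → disk 7 (remaining 27 GB)
65 GB → disk 8 (remaining 63 GB)
24 GB → disk 8 (remaining 39 GB)
15 GB → disk 8 (remaining 24 GB)

8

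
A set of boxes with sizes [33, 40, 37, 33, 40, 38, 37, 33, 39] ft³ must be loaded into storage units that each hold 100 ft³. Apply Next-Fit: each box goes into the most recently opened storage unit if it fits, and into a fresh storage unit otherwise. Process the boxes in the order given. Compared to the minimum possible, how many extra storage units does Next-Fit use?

1

Next-Fit: [33,40] [37,33] [40,38] [37,33] [39] → 5 storage units.
Total size 330 ft³; any packing needs at least ⌈330/100⌉ = 4 storage units.
An optimal packing achieves that bound: [40,40] [39,38] [37,37] [33,33,33] → 4 storage units.
Excess: 5 − 4 = 1.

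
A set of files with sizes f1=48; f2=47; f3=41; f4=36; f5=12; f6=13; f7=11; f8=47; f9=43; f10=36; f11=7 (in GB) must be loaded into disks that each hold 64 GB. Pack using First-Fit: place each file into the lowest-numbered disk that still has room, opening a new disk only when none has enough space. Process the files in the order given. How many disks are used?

7 disks

disk 1: place f1 (48 GB), 16 GB left
disk 2: place f2 (47 GB), 17 GB left
disk 3: place f3 (41 GB), 23 GB left
disk 4: place f4 (36 GB), 28 GB left
disk 1: place f5 (12 GB), 4 GB left
disk 2: place f6 (13 GB), 4 GB left
disk 3: place f7 (11 GB), 12 GB left
disk 5: place f8 (47 GB), 17 GB left
disk 6: place f9 (43 GB), 21 GB left
disk 7: place f10 (36 GB), 28 GB left
disk 3: place f11 (7 GB), 5 GB left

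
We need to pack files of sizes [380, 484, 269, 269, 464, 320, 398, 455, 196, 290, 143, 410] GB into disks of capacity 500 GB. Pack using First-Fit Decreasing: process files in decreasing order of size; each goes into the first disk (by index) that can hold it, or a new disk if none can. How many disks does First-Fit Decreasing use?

Sorted descending: 484, 464, 455, 410, 398, 380, 320, 290, 269, 269, 196, 143.
Put 484 GB in disk 1; 16 GB remain.
Put 464 GB in disk 2; 36 GB remain.
Put 455 GB in disk 3; 45 GB remain.
Put 410 GB in disk 4; 90 GB remain.
Put 398 GB in disk 5; 102 GB remain.
Put 380 GB in disk 6; 120 GB remain.
Put 320 GB in disk 7; 180 GB remain.
Put 290 GB in disk 8; 210 GB remain.
Put 269 GB in disk 9; 231 GB remain.
Put 269 GB in disk 10; 231 GB remain.
Put 196 GB in disk 8; 14 GB remain.
Put 143 GB in disk 7; 37 GB remain.
Final disks: [484] [464] [455] [410] [398] [380] [320,143] [290,196] [269] [269].

10 disks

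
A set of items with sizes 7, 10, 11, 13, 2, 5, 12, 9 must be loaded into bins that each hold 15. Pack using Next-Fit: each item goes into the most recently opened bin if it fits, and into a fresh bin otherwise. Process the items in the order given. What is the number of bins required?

7

7 → bin 1 (remaining 8)
10 → bin 2 (remaining 5)
11 → bin 3 (remaining 4)
13 → bin 4 (remaining 2)
2 → bin 4 (remaining 0)
5 → bin 5 (remaining 10)
12 → bin 6 (remaining 3)
9 → bin 7 (remaining 6)
Final bins: [7] [10] [11] [13,2] [5] [12] [9].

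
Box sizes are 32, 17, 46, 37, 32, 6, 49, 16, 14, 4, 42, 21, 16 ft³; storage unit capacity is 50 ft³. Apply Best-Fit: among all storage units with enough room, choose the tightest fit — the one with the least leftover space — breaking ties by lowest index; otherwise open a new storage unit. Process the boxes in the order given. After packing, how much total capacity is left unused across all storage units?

68

storage unit 1: place 32 ft³, 18 ft³ left
storage unit 1: place 17 ft³, 1 ft³ left
storage unit 2: place 46 ft³, 4 ft³ left
storage unit 3: place 37 ft³, 13 ft³ left
storage unit 4: place 32 ft³, 18 ft³ left
storage unit 3: place 6 ft³, 7 ft³ left
storage unit 5: place 49 ft³, 1 ft³ left
storage unit 4: place 16 ft³, 2 ft³ left
storage unit 6: place 14 ft³, 36 ft³ left
storage unit 2: place 4 ft³, 0 ft³ left
storage unit 7: place 42 ft³, 8 ft³ left
storage unit 6: place 21 ft³, 15 ft³ left
storage unit 8: place 16 ft³, 34 ft³ left
8 storage units × 50 ft³ = 400 ft³; used 332 ft³; unused 68 ft³.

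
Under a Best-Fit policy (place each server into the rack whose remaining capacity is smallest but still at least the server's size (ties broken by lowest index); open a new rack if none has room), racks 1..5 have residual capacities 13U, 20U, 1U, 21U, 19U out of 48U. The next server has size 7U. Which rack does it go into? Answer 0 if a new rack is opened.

1

Racks with room: rack 1 (13U), rack 2 (20U), rack 4 (21U), rack 5 (19U).
Tightest fit is rack 1 with 13U free.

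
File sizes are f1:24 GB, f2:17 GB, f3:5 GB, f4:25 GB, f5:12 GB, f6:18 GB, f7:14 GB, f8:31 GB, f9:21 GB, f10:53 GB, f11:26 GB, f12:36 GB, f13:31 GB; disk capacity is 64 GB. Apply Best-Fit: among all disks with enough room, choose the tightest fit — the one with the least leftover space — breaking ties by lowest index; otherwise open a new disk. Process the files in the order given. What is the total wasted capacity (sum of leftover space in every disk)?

71

f1 (24 GB) → disk 1 (remaining 40 GB)
f2 (17 GB) → disk 1 (remaining 23 GB)
f3 (5 GB) → disk 1 (remaining 18 GB)
f4 (25 GB) → disk 2 (remaining 39 GB)
f5 (12 GB) → disk 1 (remaining 6 GB)
f6 (18 GB) → disk 2 (remaining 21 GB)
f7 (14 GB) → disk 2 (remaining 7 GB)
f8 (31 GB) → disk 3 (remaining 33 GB)
f9 (21 GB) → disk 3 (remaining 12 GB)
f10 (53 GB) → disk 4 (remaining 11 GB)
f11 (26 GB) → disk 5 (remaining 38 GB)
f12 (36 GB) → disk 5 (remaining 2 GB)
f13 (31 GB) → disk 6 (remaining 33 GB)
6 disks × 64 GB = 384 GB; used 313 GB; unused 71 GB.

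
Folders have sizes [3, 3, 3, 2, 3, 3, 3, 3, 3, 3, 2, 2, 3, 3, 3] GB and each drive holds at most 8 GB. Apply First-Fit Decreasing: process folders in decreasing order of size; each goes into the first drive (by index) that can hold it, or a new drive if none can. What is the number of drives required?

6

Sorted descending: 3, 3, 3, 3, 3, 3, 3, 3, 3, 3, 3, 3, 2, 2, 2.
3 GB → drive 1 (remaining 5 GB)
3 GB → drive 1 (remaining 2 GB)
3 GB → drive 2 (remaining 5 GB)
3 GB → drive 2 (remaining 2 GB)
3 GB → drive 3 (remaining 5 GB)
3 GB → drive 3 (remaining 2 GB)
3 GB → drive 4 (remaining 5 GB)
3 GB → drive 4 (remaining 2 GB)
3 GB → drive 5 (remaining 5 GB)
3 GB → drive 5 (remaining 2 GB)
3 GB → drive 6 (remaining 5 GB)
3 GB → drive 6 (remaining 2 GB)
2 GB → drive 1 (remaining 0 GB)
2 GB → drive 2 (remaining 0 GB)
2 GB → drive 3 (remaining 0 GB)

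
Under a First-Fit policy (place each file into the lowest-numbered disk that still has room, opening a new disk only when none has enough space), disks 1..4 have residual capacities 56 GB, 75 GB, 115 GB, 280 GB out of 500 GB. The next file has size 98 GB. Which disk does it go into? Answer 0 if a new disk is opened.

Disks with room: disk 3 (115 GB), disk 4 (280 GB).
The first with room is disk 3.

3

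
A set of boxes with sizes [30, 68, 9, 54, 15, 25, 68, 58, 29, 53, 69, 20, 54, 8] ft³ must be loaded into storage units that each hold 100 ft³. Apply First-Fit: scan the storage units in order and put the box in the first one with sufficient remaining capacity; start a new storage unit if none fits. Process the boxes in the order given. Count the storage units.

storage unit 1: place 30 ft³, 70 ft³ left
storage unit 1: place 68 ft³, 2 ft³ left
storage unit 2: place 9 ft³, 91 ft³ left
storage unit 2: place 54 ft³, 37 ft³ left
storage unit 2: place 15 ft³, 22 ft³ left
storage unit 3: place 25 ft³, 75 ft³ left
storage unit 3: place 68 ft³, 7 ft³ left
storage unit 4: place 58 ft³, 42 ft³ left
storage unit 4: place 29 ft³, 13 ft³ left
storage unit 5: place 53 ft³, 47 ft³ left
storage unit 6: place 69 ft³, 31 ft³ left
storage unit 2: place 20 ft³, 2 ft³ left
storage unit 7: place 54 ft³, 46 ft³ left
storage unit 4: place 8 ft³, 5 ft³ left
Final storage units: [30,68] [9,54,15,20] [25,68] [58,29,8] [53] [69] [54].

7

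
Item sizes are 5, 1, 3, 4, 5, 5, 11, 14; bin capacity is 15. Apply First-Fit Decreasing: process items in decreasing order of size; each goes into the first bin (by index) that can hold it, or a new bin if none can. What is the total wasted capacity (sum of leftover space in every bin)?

12

Sorted descending: 14, 11, 5, 5, 5, 4, 3, 1.
bin 1: place 14, 1 left
bin 2: place 11, 4 left
bin 3: place 5, 10 left
bin 3: place 5, 5 left
bin 3: place 5, 0 left
bin 2: place 4, 0 left
bin 4: place 3, 12 left
bin 1: place 1, 0 left
4 bins × 15 = 60; used 48; unused 12.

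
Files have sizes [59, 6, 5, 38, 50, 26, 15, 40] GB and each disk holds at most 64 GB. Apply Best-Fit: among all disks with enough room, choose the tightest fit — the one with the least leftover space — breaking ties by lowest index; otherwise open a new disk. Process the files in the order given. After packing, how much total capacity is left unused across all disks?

81

59 GB → disk 1 (remaining 5 GB)
6 GB → disk 2 (remaining 58 GB)
5 GB → disk 1 (remaining 0 GB)
38 GB → disk 2 (remaining 20 GB)
50 GB → disk 3 (remaining 14 GB)
26 GB → disk 4 (remaining 38 GB)
15 GB → disk 2 (remaining 5 GB)
40 GB → disk 5 (remaining 24 GB)
5 disks × 64 GB = 320 GB; used 239 GB; unused 81 GB.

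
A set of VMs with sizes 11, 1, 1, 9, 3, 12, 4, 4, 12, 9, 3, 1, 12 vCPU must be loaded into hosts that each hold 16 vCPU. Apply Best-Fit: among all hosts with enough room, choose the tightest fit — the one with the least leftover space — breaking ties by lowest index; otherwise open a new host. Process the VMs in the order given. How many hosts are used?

6

Put 11 vCPU in host 1; 5 vCPU remain.
Put 1 vCPU in host 1; 4 vCPU remain.
Put 1 vCPU in host 1; 3 vCPU remain.
Put 9 vCPU in host 2; 7 vCPU remain.
Put 3 vCPU in host 1; 0 vCPU remain.
Put 12 vCPU in host 3; 4 vCPU remain.
Put 4 vCPU in host 3; 0 vCPU remain.
Put 4 vCPU in host 2; 3 vCPU remain.
Put 12 vCPU in host 4; 4 vCPU remain.
Put 9 vCPU in host 5; 7 vCPU remain.
Put 3 vCPU in host 2; 0 vCPU remain.
Put 1 vCPU in host 4; 3 vCPU remain.
Put 12 vCPU in host 6; 4 vCPU remain.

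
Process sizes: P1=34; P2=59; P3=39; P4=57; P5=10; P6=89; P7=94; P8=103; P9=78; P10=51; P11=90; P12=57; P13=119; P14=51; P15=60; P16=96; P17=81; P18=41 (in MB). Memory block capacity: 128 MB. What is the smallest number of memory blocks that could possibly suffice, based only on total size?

10

Total size = 34 + 59 + 39 + 57 + 10 + 89 + 94 + 103 + 78 + 51 + 90 + 57 + 119 + 51 + 60 + 96 + 81 + 41 = 1209 MB.
⌈1209 / 128⌉ = 10.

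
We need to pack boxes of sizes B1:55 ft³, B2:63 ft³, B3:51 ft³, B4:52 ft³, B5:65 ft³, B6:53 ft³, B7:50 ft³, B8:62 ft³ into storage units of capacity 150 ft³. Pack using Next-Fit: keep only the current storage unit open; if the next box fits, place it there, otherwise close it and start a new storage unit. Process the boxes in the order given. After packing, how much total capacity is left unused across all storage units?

149

storage unit 1: place B1 (55 ft³), 95 ft³ left
storage unit 1: place B2 (63 ft³), 32 ft³ left
storage unit 2: place B3 (51 ft³), 99 ft³ left
storage unit 2: place B4 (52 ft³), 47 ft³ left
storage unit 3: place B5 (65 ft³), 85 ft³ left
storage unit 3: place B6 (53 ft³), 32 ft³ left
storage unit 4: place B7 (50 ft³), 100 ft³ left
storage unit 4: place B8 (62 ft³), 38 ft³ left
4 storage units × 150 ft³ = 600 ft³; used 451 ft³; unused 149 ft³.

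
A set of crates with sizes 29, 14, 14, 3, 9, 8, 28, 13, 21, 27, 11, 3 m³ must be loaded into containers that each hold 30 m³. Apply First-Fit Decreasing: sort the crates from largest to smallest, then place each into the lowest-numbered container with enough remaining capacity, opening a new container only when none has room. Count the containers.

Sorted descending: 29, 28, 27, 21, 14, 14, 13, 11, 9, 8, 3, 3.
container 1: place 29 m³, 1 m³ left
container 2: place 28 m³, 2 m³ left
container 3: place 27 m³, 3 m³ left
container 4: place 21 m³, 9 m³ left
container 5: place 14 m³, 16 m³ left
container 5: place 14 m³, 2 m³ left
container 6: place 13 m³, 17 m³ left
container 6: place 11 m³, 6 m³ left
container 4: place 9 m³, 0 m³ left
container 7: place 8 m³, 22 m³ left
container 3: place 3 m³, 0 m³ left
container 6: place 3 m³, 3 m³ left

7 containers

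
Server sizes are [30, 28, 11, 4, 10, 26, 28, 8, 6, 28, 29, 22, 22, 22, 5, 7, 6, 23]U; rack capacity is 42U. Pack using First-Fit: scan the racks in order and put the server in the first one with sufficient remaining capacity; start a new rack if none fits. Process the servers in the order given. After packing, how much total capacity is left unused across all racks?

Put 30U in rack 1; 12U remain.
Put 28U in rack 2; 14U remain.
Put 11U in rack 1; 1U remain.
Put 4U in rack 2; 10U remain.
Put 10U in rack 2; 0U remain.
Put 26U in rack 3; 16U remain.
Put 28U in rack 4; 14U remain.
Put 8U in rack 3; 8U remain.
Put 6U in rack 3; 2U remain.
Put 28U in rack 5; 14U remain.
Put 29U in rack 6; 13U remain.
Put 22U in rack 7; 20U remain.
Put 22U in rack 8; 20U remain.
Put 22U in rack 9; 20U remain.
Put 5U in rack 4; 9U remain.
Put 7U in rack 4; 2U remain.
Put 6U in rack 5; 8U remain.
Put 23U in rack 10; 19U remain.
10 racks × 42U = 420U; used 315U; unused 105U.

105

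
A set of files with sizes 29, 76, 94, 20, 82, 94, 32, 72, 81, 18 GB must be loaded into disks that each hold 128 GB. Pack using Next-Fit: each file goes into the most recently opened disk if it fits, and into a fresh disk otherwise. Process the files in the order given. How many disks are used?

6 disks

disk 1: place 29 GB, 99 GB left
disk 1: place 76 GB, 23 GB left
disk 2: place 94 GB, 34 GB left
disk 2: place 20 GB, 14 GB left
disk 3: place 82 GB, 46 GB left
disk 4: place 94 GB, 34 GB left
disk 4: place 32 GB, 2 GB left
disk 5: place 72 GB, 56 GB left
disk 6: place 81 GB, 47 GB left
disk 6: place 18 GB, 29 GB left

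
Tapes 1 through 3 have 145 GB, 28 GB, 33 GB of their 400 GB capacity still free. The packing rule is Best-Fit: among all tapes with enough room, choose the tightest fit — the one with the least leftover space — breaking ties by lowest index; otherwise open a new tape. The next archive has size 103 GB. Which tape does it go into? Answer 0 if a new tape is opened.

1

Tapes with room: tape 1 (145 GB).
Tightest fit is tape 1 with 145 GB free.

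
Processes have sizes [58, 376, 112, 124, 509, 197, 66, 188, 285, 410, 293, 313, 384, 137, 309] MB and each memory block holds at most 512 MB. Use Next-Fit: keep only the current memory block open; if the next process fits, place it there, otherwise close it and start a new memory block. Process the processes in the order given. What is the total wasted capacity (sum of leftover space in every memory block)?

58 MB → memory block 1 (remaining 454 MB)
376 MB → memory block 1 (remaining 78 MB)
112 MB → memory block 2 (remaining 400 MB)
124 MB → memory block 2 (remaining 276 MB)
509 MB → memory block 3 (remaining 3 MB)
197 MB → memory block 4 (remaining 315 MB)
66 MB → memory block 4 (remaining 249 MB)
188 MB → memory block 4 (remaining 61 MB)
285 MB → memory block 5 (remaining 227 MB)
410 MB → memory block 6 (remaining 102 MB)
293 MB → memory block 7 (remaining 219 MB)
313 MB → memory block 8 (remaining 199 MB)
384 MB → memory block 9 (remaining 128 MB)
137 MB → memory block 10 (remaining 375 MB)
309 MB → memory block 10 (remaining 66 MB)
10 memory blocks × 512 MB = 5120 MB; used 3761 MB; unused 1359 MB.

1359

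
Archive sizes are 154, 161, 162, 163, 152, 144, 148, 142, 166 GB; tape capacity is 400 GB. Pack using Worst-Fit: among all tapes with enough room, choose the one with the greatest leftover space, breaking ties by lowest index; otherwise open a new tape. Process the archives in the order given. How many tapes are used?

5

Put 154 GB in tape 1; 246 GB remain.
Put 161 GB in tape 1; 85 GB remain.
Put 162 GB in tape 2; 238 GB remain.
Put 163 GB in tape 2; 75 GB remain.
Put 152 GB in tape 3; 248 GB remain.
Put 144 GB in tape 3; 104 GB remain.
Put 148 GB in tape 4; 252 GB remain.
Put 142 GB in tape 4; 110 GB remain.
Put 166 GB in tape 5; 234 GB remain.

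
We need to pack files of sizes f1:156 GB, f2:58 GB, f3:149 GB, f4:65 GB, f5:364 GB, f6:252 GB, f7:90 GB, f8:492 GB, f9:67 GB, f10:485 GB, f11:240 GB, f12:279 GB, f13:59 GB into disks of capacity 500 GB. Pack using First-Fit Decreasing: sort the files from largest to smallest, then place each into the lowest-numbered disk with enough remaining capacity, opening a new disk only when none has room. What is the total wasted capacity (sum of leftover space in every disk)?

244

Sorted descending: 492, 485, 364, 279, 252, 240, 156, 149, 90, 67, 65, 59, 58.
492 GB → disk 1 (remaining 8 GB)
485 GB → disk 2 (remaining 15 GB)
364 GB → disk 3 (remaining 136 GB)
279 GB → disk 4 (remaining 221 GB)
252 GB → disk 5 (remaining 248 GB)
240 GB → disk 5 (remaining 8 GB)
156 GB → disk 4 (remaining 65 GB)
149 GB → disk 6 (remaining 351 GB)
90 GB → disk 3 (remaining 46 GB)
67 GB → disk 6 (remaining 284 GB)
65 GB → disk 4 (remaining 0 GB)
59 GB → disk 6 (remaining 225 GB)
58 GB → disk 6 (remaining 167 GB)
6 disks × 500 GB = 3000 GB; used 2756 GB; unused 244 GB.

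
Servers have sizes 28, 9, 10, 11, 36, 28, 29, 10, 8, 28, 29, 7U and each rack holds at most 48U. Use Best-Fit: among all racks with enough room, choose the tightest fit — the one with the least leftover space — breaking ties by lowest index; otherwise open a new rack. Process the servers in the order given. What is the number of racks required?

28U → rack 1 (remaining 20U)
9U → rack 1 (remaining 11U)
10U → rack 1 (remaining 1U)
11U → rack 2 (remaining 37U)
36U → rack 2 (remaining 1U)
28U → rack 3 (remaining 20U)
29U → rack 4 (remaining 19U)
10U → rack 4 (remaining 9U)
8U → rack 4 (remaining 1U)
28U → rack 5 (remaining 20U)
29U → rack 6 (remaining 19U)
7U → rack 6 (remaining 12U)
Final racks: [28,9,10] [11,36] [28] [29,10,8] [28] [29,7].

6 racks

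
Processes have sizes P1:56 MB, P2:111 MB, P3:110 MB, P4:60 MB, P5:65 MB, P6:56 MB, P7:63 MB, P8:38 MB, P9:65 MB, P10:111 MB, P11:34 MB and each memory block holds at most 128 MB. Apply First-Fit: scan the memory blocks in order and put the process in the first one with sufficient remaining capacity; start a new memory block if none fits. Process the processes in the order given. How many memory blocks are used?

memory block 1: place P1 (56 MB), 72 MB left
memory block 2: place P2 (111 MB), 17 MB left
memory block 3: place P3 (110 MB), 18 MB left
memory block 1: place P4 (60 MB), 12 MB left
memory block 4: place P5 (65 MB), 63 MB left
memory block 4: place P6 (56 MB), 7 MB left
memory block 5: place P7 (63 MB), 65 MB left
memory block 5: place P8 (38 MB), 27 MB left
memory block 6: place P9 (65 MB), 63 MB left
memory block 7: place P10 (111 MB), 17 MB left
memory block 6: place P11 (34 MB), 29 MB left

7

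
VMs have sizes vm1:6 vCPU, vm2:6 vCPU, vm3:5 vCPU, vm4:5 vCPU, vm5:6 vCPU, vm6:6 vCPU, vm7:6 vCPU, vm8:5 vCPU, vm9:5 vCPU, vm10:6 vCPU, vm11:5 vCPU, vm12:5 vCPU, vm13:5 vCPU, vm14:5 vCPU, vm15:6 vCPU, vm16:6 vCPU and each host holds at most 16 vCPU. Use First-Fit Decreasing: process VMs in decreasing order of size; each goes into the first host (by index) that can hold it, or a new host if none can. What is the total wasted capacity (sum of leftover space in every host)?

24

Sorted descending: 6, 6, 6, 6, 6, 6, 6, 6, 5, 5, 5, 5, 5, 5, 5, 5.
Put 6 vCPU in host 1; 10 vCPU remain.
Put 6 vCPU in host 1; 4 vCPU remain.
Put 6 vCPU in host 2; 10 vCPU remain.
Put 6 vCPU in host 2; 4 vCPU remain.
Put 6 vCPU in host 3; 10 vCPU remain.
Put 6 vCPU in host 3; 4 vCPU remain.
Put 6 vCPU in host 4; 10 vCPU remain.
Put 6 vCPU in host 4; 4 vCPU remain.
Put 5 vCPU in host 5; 11 vCPU remain.
Put 5 vCPU in host 5; 6 vCPU remain.
Put 5 vCPU in host 5; 1 vCPU remain.
Put 5 vCPU in host 6; 11 vCPU remain.
Put 5 vCPU in host 6; 6 vCPU remain.
Put 5 vCPU in host 6; 1 vCPU remain.
Put 5 vCPU in host 7; 11 vCPU remain.
Put 5 vCPU in host 7; 6 vCPU remain.
7 hosts × 16 vCPU = 112 vCPU; used 88 vCPU; unused 24 vCPU.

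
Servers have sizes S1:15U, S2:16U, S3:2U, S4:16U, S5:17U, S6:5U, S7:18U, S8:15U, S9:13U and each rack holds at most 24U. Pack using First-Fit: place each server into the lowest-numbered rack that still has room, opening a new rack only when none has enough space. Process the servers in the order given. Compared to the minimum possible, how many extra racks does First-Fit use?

First-Fit: [15,2,5] [16] [16] [17] [18] [15] [13] → 7 racks.
7 servers exceed 12U (half the capacity), and no two of those can share a rack, so at least 7 racks are needed.
So 7 is already optimal.

0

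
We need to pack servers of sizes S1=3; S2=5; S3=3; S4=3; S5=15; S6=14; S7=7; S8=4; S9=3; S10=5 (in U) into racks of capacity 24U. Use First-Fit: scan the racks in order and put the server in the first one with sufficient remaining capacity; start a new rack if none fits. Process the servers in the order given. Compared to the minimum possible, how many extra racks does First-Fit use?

0

First-Fit: [3,5,3,3,7,3] [15,4,5] [14] → 3 racks.
Total size 62U; any packing needs at least ⌈62/24⌉ = 3 racks.
So 3 is already optimal.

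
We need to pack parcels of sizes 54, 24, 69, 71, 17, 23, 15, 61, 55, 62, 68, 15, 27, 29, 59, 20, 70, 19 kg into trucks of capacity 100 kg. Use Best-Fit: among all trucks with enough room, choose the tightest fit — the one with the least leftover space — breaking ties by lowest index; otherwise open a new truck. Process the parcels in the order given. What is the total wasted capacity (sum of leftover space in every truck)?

54 kg → truck 1 (remaining 46 kg)
24 kg → truck 1 (remaining 22 kg)
69 kg → truck 2 (remaining 31 kg)
71 kg → truck 3 (remaining 29 kg)
17 kg → truck 1 (remaining 5 kg)
23 kg → truck 3 (remaining 6 kg)
15 kg → truck 2 (remaining 16 kg)
61 kg → truck 4 (remaining 39 kg)
55 kg → truck 5 (remaining 45 kg)
62 kg → truck 6 (remaining 38 kg)
68 kg → truck 7 (remaining 32 kg)
15 kg → truck 2 (remaining 1 kg)
27 kg → truck 7 (remaining 5 kg)
29 kg → truck 6 (remaining 9 kg)
59 kg → truck 8 (remaining 41 kg)
20 kg → truck 4 (remaining 19 kg)
70 kg → truck 9 (remaining 30 kg)
19 kg → truck 4 (remaining 0 kg)
9 trucks × 100 kg = 900 kg; used 758 kg; unused 142 kg.

142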